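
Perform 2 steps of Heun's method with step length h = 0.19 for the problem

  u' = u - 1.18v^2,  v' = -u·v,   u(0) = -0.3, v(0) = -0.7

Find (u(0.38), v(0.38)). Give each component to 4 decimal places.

Heun on (u,v): k1 = f(s_n, state_n); k2 = f(s_n + h, state_n + h·k1); state_{n+1} = state_n + (h/2)·(k1 + k2).
0.000000: (-0.300000, -0.700000)
  k1 = (-0.878200, -0.210000)
  predictor → (-0.466858, -0.739900)
  k2 = (-1.112851, -0.345428)
  → (-0.489150, -0.752766)
0.190000: (-0.489150, -0.752766)
  k1 = (-1.157804, -0.368215)
  predictor → (-0.709133, -0.822727)
  k2 = (-1.507850, -0.583422)
  → (-0.742387, -0.843171)
(u(0.38), v(0.38)) ≈ (-0.7424, -0.8432)

-0.7424, -0.8432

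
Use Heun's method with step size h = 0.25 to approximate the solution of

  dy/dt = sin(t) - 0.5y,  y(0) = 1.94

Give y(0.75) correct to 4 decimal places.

Heun: k1 = f(t_n, y_n); k2 = f(t_n + h, y_n + h·k1); y_{n+1} = y_n + (h/2)·(k1 + k2).
t=0.000000, y=1.940000:
  k1 = f(0.000000, 1.940000) = -0.970000
  k2 = f(0.250000, 1.697500) = -0.601346
  y ← 1.940000 + (0.25/2)·(-0.970000 + (-0.601346)) = 1.743582
t=0.250000, y=1.743582:
  k1 = f(0.250000, 1.743582) = -0.624387
  k2 = f(0.500000, 1.587485) = -0.314317
  y ← 1.743582 + (0.25/2)·(-0.624387 + (-0.314317)) = 1.626244
t=0.500000, y=1.626244:
  k1 = f(0.500000, 1.626244) = -0.333696
  k2 = f(0.750000, 1.542820) = -0.089771
  y ← 1.626244 + (0.25/2)·(-0.333696 + (-0.089771)) = 1.573310
y(0.75) ≈ 1.5733

1.5733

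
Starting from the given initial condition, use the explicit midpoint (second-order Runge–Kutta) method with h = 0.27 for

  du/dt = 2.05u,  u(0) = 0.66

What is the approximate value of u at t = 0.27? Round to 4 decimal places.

Midpoint: k1 = f(t_n, u_n); k2 = f(t_n + h/2, u_n + (h/2)·k1); u_{n+1} = u_n + h·k2.
t=0.000000, u=0.660000:
  k1 = f(0.000000, 0.660000) = 1.353000
  k2 = f(0.135000, 0.842655) = 1.727443
  u ← 0.660000 + 0.27·1.727443 = 1.126410
u(0.27) ≈ 1.1264

1.1264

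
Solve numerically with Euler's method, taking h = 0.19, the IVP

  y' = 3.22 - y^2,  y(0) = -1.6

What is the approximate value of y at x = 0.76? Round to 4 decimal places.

-0.5417

Euler: y_{n+1} = y_n + h·f(x_n, y_n).
x=0.000000, y=-1.600000: f=0.660000 → y ← -1.600000 + 0.19·0.660000 = -1.474600
x=0.190000, y=-1.474600: f=1.045555 → y ← -1.474600 + 0.19·1.045555 = -1.275945
x=0.380000, y=-1.275945: f=1.591965 → y ← -1.275945 + 0.19·1.591965 = -0.973471
x=0.570000, y=-0.973471: f=2.272354 → y ← -0.973471 + 0.19·2.272354 = -0.541724
y(0.76) ≈ -0.5417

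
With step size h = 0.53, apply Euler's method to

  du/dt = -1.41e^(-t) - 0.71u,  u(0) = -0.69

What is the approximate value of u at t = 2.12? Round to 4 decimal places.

Euler: u_{n+1} = u_n + h·f(t_n, u_n).
t=0.000000, u=-0.690000: f=-0.920100 → u ← -0.690000 + 0.53·(-0.920100) = -1.177653
t=0.530000, u=-1.177653: f=0.006201 → u ← -1.177653 + 0.53·0.006201 = -1.174367
t=1.060000, u=-1.174367: f=0.345298 → u ← -1.174367 + 0.53·0.345298 = -0.991359
t=1.590000, u=-0.991359: f=0.416330 → u ← -0.991359 + 0.53·0.416330 = -0.770704
u(2.12) ≈ -0.7707

-0.7707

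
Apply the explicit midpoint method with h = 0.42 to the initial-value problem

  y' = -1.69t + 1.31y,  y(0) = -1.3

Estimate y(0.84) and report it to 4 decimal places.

Midpoint: k1 = f(t_n, y_n); k2 = f(t_n + h/2, y_n + (h/2)·k1); y_{n+1} = y_n + h·k2.
t=0.000000, y=-1.300000:
  k1 = f(0.000000, -1.300000) = -1.703000
  k2 = f(0.210000, -1.657630) = -2.526395
  y ← -1.300000 + 0.42·(-2.526395) = -2.361086
t=0.420000, y=-2.361086:
  k1 = f(0.420000, -2.361086) = -3.802823
  k2 = f(0.630000, -3.159679) = -5.203879
  y ← -2.361086 + 0.42·(-5.203879) = -4.546715
y(0.84) ≈ -4.5467

-4.5467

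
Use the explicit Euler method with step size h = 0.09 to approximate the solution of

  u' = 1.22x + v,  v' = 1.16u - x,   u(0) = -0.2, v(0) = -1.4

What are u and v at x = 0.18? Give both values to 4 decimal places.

Euler on (u,v): u_{n+1} = u_n + h·u', v_{n+1} = v_n + h·v'.
0.000000: (-0.200000, -1.400000); f=(-1.400000, -0.232000) → (-0.326000, -1.420880)
0.090000: (-0.326000, -1.420880); f=(-1.311080, -0.468160) → (-0.443997, -1.463014)
(u(0.18), v(0.18)) ≈ (-0.4440, -1.4630)

-0.4440, -1.4630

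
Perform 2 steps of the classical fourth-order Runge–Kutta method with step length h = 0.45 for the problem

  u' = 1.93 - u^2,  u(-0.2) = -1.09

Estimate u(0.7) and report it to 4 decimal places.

RK4: k1 = f(s_n, u_n); k2 = f(s_n + h/2, u_n + (h/2)·k1); k3 = f(s_n + h/2, u_n + (h/2)·k2); k4 = f(s_n + h, u_n + h·k3); u_{n+1} = u_n + (h/6)·(k1 + 2k2 + 2k3 + k4).
s=-0.200000, u=-1.090000:
  k1 = f(-0.200000, -1.090000) = 0.741900
  k2 = f(0.025000, -0.923073) = 1.077937
  k3 = f(0.025000, -0.847464) = 1.211805
  k4 = f(0.250000, -0.544688) = 1.633315
  u ← -1.090000 + (0.45/6)·(k1 + 2k2 + 2k3 + k4) = -0.568398
s=0.250000, u=-0.568398:
  k1 = f(0.250000, -0.568398) = 1.606924
  k2 = f(0.475000, -0.206840) = 1.887217
  k3 = f(0.475000, -0.143774) = 1.909329
  k4 = f(0.700000, 0.290800) = 1.845435
  u ← -0.568398 + (0.45/6)·(k1 + 2k2 + 2k3 + k4) = 0.260011
u(0.7) ≈ 0.2600

0.2600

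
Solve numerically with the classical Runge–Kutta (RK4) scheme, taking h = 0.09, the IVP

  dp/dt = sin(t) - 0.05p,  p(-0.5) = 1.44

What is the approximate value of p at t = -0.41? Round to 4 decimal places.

1.3941

RK4: k1 = f(t_n, p_n); k2 = f(t_n + h/2, p_n + (h/2)·k1); k3 = f(t_n + h/2, p_n + (h/2)·k2); k4 = f(t_n + h, p_n + h·k3); p_{n+1} = p_n + (h/6)·(k1 + 2k2 + 2k3 + k4).
t=-0.500000, p=1.440000:
  k1 = f(-0.500000, 1.440000) = -0.551426
  k2 = f(-0.455000, 1.415186) = -0.510222
  k3 = f(-0.455000, 1.417040) = -0.510314
  k4 = f(-0.410000, 1.394072) = -0.468313
  p ← 1.440000 + (0.09/6)·(k1 + 2k2 + 2k3 + k4) = 1.394088
p(-0.41) ≈ 1.3941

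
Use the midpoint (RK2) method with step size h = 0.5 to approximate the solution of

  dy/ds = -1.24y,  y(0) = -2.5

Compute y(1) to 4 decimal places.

Midpoint: k1 = f(s_n, y_n); k2 = f(s_n + h/2, y_n + (h/2)·k1); y_{n+1} = y_n + h·k2.
s=0.000000, y=-2.500000:
  k1 = f(0.000000, -2.500000) = 3.100000
  k2 = f(0.250000, -1.725000) = 2.139000
  y ← -2.500000 + 0.5·2.139000 = -1.430500
s=0.500000, y=-1.430500:
  k1 = f(0.500000, -1.430500) = 1.773820
  k2 = f(0.750000, -0.987045) = 1.223936
  y ← -1.430500 + 0.5·1.223936 = -0.818532
y(1) ≈ -0.8185

-0.8185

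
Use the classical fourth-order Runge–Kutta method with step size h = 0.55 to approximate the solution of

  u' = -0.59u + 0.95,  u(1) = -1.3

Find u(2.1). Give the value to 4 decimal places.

0.0893

RK4: k1 = f(t_n, u_n); k2 = f(t_n + h/2, u_n + (h/2)·k1); k3 = f(t_n + h/2, u_n + (h/2)·k2); k4 = f(t_n + h, u_n + h·k3); u_{n+1} = u_n + (h/6)·(k1 + 2k2 + 2k3 + k4).
t=1.000000, u=-1.300000:
  k1 = f(1.000000, -1.300000) = 1.717000
  k2 = f(1.275000, -0.827825) = 1.438417
  k3 = f(1.275000, -0.904435) = 1.483617
  k4 = f(1.550000, -0.484011) = 1.235566
  u ← -1.300000 + (0.55/6)·(k1 + 2k2 + 2k3 + k4) = -0.493642
t=1.550000, u=-0.493642:
  k1 = f(1.550000, -0.493642) = 1.241249
  k2 = f(1.825000, -0.152299) = 1.039856
  k3 = f(1.825000, -0.207681) = 1.072532
  k4 = f(2.100000, 0.096251) = 0.893212
  u ← -0.493642 + (0.55/6)·(k1 + 2k2 + 2k3 + k4) = 0.089288
u(2.1) ≈ 0.0893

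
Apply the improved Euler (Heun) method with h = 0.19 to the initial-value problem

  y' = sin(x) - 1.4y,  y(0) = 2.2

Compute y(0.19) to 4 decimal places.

Heun: k1 = f(x_n, y_n); k2 = f(x_n + h, y_n + h·k1); y_{n+1} = y_n + (h/2)·(k1 + k2).
x=0.000000, y=2.200000:
  k1 = f(0.000000, 2.200000) = -3.080000
  k2 = f(0.190000, 1.614800) = -2.071861
  y ← 2.200000 + (0.19/2)·(-3.080000 + (-2.071861)) = 1.710573
y(0.19) ≈ 1.7106

1.7106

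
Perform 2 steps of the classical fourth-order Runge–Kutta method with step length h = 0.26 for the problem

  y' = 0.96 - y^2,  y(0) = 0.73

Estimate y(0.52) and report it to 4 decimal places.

RK4: k1 = f(x_n, y_n); k2 = f(x_n + h/2, y_n + (h/2)·k1); k3 = f(x_n + h/2, y_n + (h/2)·k2); k4 = f(x_n + h, y_n + h·k3); y_{n+1} = y_n + (h/6)·(k1 + 2k2 + 2k3 + k4).
x=0.000000, y=0.730000:
  k1 = f(0.000000, 0.730000) = 0.427100
  k2 = f(0.130000, 0.785523) = 0.342954
  k3 = f(0.130000, 0.774584) = 0.360020
  k4 = f(0.260000, 0.823605) = 0.281675
  y ← 0.730000 + (0.26/6)·(k1 + 2k2 + 2k3 + k4) = 0.821638
x=0.260000, y=0.821638:
  k1 = f(0.260000, 0.821638) = 0.284911
  k2 = f(0.390000, 0.858676) = 0.222675
  k3 = f(0.390000, 0.850586) = 0.236504
  k4 = f(0.520000, 0.883129) = 0.180083
  y ← 0.821638 + (0.26/6)·(k1 + 2k2 + 2k3 + k4) = 0.881583
y(0.52) ≈ 0.8816

0.8816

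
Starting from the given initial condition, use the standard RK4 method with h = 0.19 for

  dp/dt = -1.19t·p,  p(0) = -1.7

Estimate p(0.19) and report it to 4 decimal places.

RK4: k1 = f(t_n, p_n); k2 = f(t_n + h/2, p_n + (h/2)·k1); k3 = f(t_n + h/2, p_n + (h/2)·k2); k4 = f(t_n + h, p_n + h·k3); p_{n+1} = p_n + (h/6)·(k1 + 2k2 + 2k3 + k4).
t=0.000000, p=-1.700000:
  k1 = f(0.000000, -1.700000) = 0.000000
  k2 = f(0.095000, -1.700000) = 0.192185
  k3 = f(0.095000, -1.681742) = 0.190121
  k4 = f(0.190000, -1.663877) = 0.376203
  p ← -1.700000 + (0.19/6)·(k1 + 2k2 + 2k3 + k4) = -1.663874
p(0.19) ≈ -1.6639

-1.6639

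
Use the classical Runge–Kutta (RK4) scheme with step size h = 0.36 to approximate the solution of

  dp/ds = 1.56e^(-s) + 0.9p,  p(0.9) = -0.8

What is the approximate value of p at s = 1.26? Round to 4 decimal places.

RK4: k1 = f(s_n, p_n); k2 = f(s_n + h/2, p_n + (h/2)·k1); k3 = f(s_n + h/2, p_n + (h/2)·k2); k4 = f(s_n + h, p_n + h·k3); p_{n+1} = p_n + (h/6)·(k1 + 2k2 + 2k3 + k4).
s=0.900000, p=-0.800000:
  k1 = f(0.900000, -0.800000) = -0.085751
  k2 = f(1.080000, -0.815435) = -0.204123
  k3 = f(1.080000, -0.836742) = -0.223299
  k4 = f(1.260000, -0.880388) = -0.349849
  p ← -0.800000 + (0.36/6)·(k1 + 2k2 + 2k3 + k4) = -0.877427
p(1.26) ≈ -0.8774

-0.8774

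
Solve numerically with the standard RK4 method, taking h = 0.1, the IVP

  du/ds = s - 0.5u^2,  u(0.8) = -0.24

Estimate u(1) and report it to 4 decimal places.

-0.0627

RK4: k1 = f(s_n, u_n); k2 = f(s_n + h/2, u_n + (h/2)·k1); k3 = f(s_n + h/2, u_n + (h/2)·k2); k4 = f(s_n + h, u_n + h·k3); u_{n+1} = u_n + (h/6)·(k1 + 2k2 + 2k3 + k4).
s=0.800000, u=-0.240000:
  k1 = f(0.800000, -0.240000) = 0.771200
  k2 = f(0.850000, -0.201440) = 0.829711
  k3 = f(0.850000, -0.198514) = 0.830296
  k4 = f(0.900000, -0.156970) = 0.887680
  u ← -0.240000 + (0.1/6)·(k1 + 2k2 + 2k3 + k4) = -0.157018
s=0.900000, u=-0.157018:
  k1 = f(0.900000, -0.157018) = 0.887673
  k2 = f(0.950000, -0.112635) = 0.943657
  k3 = f(0.950000, -0.109836) = 0.943968
  k4 = f(1.000000, -0.062622) = 0.998039
  u ← -0.157018 + (0.1/6)·(k1 + 2k2 + 2k3 + k4) = -0.062669
u(1) ≈ -0.0627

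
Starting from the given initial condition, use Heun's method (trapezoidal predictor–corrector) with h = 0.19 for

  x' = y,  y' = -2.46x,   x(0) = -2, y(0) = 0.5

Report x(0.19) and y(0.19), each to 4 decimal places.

-1.8162, 1.4126

Heun on (x,y): k1 = f(t_n, state_n); k2 = f(t_n + h, state_n + h·k1); state_{n+1} = state_n + (h/2)·(k1 + k2).
0.000000: (-2.000000, 0.500000)
  k1 = (0.500000, 4.920000)
  predictor → (-1.905000, 1.434800)
  k2 = (1.434800, 4.686300)
  → (-1.816194, 1.412599)
(x(0.19), y(0.19)) ≈ (-1.8162, 1.4126)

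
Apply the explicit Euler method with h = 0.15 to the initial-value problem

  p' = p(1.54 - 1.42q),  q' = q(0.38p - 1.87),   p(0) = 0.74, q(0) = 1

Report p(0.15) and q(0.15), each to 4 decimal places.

Euler on (p,q): p_{n+1} = p_n + h·p', q_{n+1} = q_n + h·q'.
0.000000: (0.740000, 1.000000); f=(0.088800, -1.588800) → (0.753320, 0.761680)
(p(0.15), q(0.15)) ≈ (0.7533, 0.7617)

0.7533, 0.7617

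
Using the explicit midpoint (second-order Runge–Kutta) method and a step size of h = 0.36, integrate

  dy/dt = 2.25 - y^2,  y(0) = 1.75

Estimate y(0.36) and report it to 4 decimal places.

1.6341

Midpoint: k1 = f(t_n, y_n); k2 = f(t_n + h/2, y_n + (h/2)·k1); y_{n+1} = y_n + h·k2.
t=0.000000, y=1.750000:
  k1 = f(0.000000, 1.750000) = -0.812500
  k2 = f(0.180000, 1.603750) = -0.322014
  y ← 1.750000 + 0.36·(-0.322014) = 1.634075
y(0.36) ≈ 1.6341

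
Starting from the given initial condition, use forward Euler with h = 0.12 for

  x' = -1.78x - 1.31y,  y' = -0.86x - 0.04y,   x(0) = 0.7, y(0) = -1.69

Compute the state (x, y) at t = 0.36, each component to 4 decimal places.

Euler on (x,y): x_{n+1} = x_n + h·x', y_{n+1} = y_n + h·y'.
0.000000: (0.700000, -1.690000); f=(0.967900, -0.534400) → (0.816148, -1.754128)
0.120000: (0.816148, -1.754128); f=(0.845164, -0.631722) → (0.917568, -1.829935)
0.240000: (0.917568, -1.829935); f=(0.763944, -0.715911) → (1.009241, -1.915844)
(x(0.36), y(0.36)) ≈ (1.0092, -1.9158)

1.0092, -1.9158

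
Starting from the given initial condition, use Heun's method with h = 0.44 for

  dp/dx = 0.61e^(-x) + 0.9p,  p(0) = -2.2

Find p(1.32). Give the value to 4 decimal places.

-6.0827

Heun: k1 = f(x_n, p_n); k2 = f(x_n + h, p_n + h·k1); p_{n+1} = p_n + (h/2)·(k1 + k2).
x=0.000000, p=-2.200000:
  k1 = f(0.000000, -2.200000) = -1.370000
  k2 = f(0.440000, -2.802800) = -2.129658
  p ← -2.200000 + (0.44/2)·(-1.370000 + (-2.129658)) = -2.969925
x=0.440000, p=-2.969925:
  k1 = f(0.440000, -2.969925) = -2.280070
  k2 = f(0.880000, -3.973156) = -3.322822
  p ← -2.969925 + (0.44/2)·(-2.280070 + (-3.322822)) = -4.202561
x=0.880000, p=-4.202561:
  k1 = f(0.880000, -4.202561) = -3.529287
  k2 = f(1.320000, -5.755447) = -5.016950
  p ← -4.202561 + (0.44/2)·(-3.529287 + (-5.016950)) = -6.082733
p(1.32) ≈ -6.0827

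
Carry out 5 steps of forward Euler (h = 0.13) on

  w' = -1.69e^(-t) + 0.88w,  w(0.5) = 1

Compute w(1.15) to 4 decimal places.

1.0439

Euler: w_{n+1} = w_n + h·f(t_n, w_n).
t=0.500000, w=1.000000: f=-0.145037 → w ← 1.000000 + 0.13·(-0.145037) = 0.981145
t=0.630000, w=0.981145: f=-0.036672 → w ← 0.981145 + 0.13·(-0.036672) = 0.976378
t=0.760000, w=0.976378: f=0.068856 → w ← 0.976378 + 0.13·0.068856 = 0.985329
t=0.890000, w=0.985329: f=0.173081 → w ← 0.985329 + 0.13·0.173081 = 1.007830
t=1.020000, w=1.007830: f=0.277485 → w ← 1.007830 + 0.13·0.277485 = 1.043903
w(1.15) ≈ 1.0439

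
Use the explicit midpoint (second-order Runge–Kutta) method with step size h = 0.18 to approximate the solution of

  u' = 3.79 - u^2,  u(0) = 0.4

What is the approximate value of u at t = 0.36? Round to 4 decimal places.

1.3923

Midpoint: k1 = f(t_n, u_n); k2 = f(t_n + h/2, u_n + (h/2)·k1); u_{n+1} = u_n + h·k2.
t=0.000000, u=0.400000:
  k1 = f(0.000000, 0.400000) = 3.630000
  k2 = f(0.090000, 0.726700) = 3.261907
  u ← 0.400000 + 0.18·3.261907 = 0.987143
t=0.180000, u=0.987143:
  k1 = f(0.180000, 0.987143) = 2.815548
  k2 = f(0.270000, 1.240543) = 2.251054
  u ← 0.987143 + 0.18·2.251054 = 1.392333
u(0.36) ≈ 1.3923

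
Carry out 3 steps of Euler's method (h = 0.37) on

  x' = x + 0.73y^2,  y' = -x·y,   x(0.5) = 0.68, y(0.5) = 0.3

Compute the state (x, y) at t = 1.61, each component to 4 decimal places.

Euler on (x,y): x_{n+1} = x_n + h·x', y_{n+1} = y_n + h·y'.
0.500000: (0.680000, 0.300000); f=(0.745700, -0.204000) → (0.955909, 0.224520)
0.870000: (0.955909, 0.224520); f=(0.992708, -0.214621) → (1.323211, 0.145110)
1.240000: (1.323211, 0.145110); f=(1.338582, -0.192012) → (1.818486, 0.074066)
(x(1.61), y(1.61)) ≈ (1.8185, 0.0741)

1.8185, 0.0741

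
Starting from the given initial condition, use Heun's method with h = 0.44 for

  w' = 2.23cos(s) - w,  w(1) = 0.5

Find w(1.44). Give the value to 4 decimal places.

Heun: k1 = f(s_n, w_n); k2 = f(s_n + h, w_n + h·k1); w_{n+1} = w_n + (h/2)·(k1 + k2).
s=1.000000, w=0.500000:
  k1 = f(1.000000, 0.500000) = 0.704874
  k2 = f(1.440000, 0.810145) = -0.519300
  w ← 0.500000 + (0.44/2)·(0.704874 + (-0.519300)) = 0.540826
w(1.44) ≈ 0.5408

0.5408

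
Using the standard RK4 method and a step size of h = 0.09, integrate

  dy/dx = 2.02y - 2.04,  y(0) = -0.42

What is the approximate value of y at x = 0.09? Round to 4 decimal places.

RK4: k1 = f(x_n, y_n); k2 = f(x_n + h/2, y_n + (h/2)·k1); k3 = f(x_n + h/2, y_n + (h/2)·k2); k4 = f(x_n + h, y_n + h·k3); y_{n+1} = y_n + (h/6)·(k1 + 2k2 + 2k3 + k4).
x=0.000000, y=-0.420000:
  k1 = f(0.000000, -0.420000) = -2.888400
  k2 = f(0.045000, -0.549978) = -3.150956
  k3 = f(0.045000, -0.561793) = -3.174822
  k4 = f(0.090000, -0.705734) = -3.465583
  y ← -0.420000 + (0.09/6)·(k1 + 2k2 + 2k3 + k4) = -0.705083
y(0.09) ≈ -0.7051

-0.7051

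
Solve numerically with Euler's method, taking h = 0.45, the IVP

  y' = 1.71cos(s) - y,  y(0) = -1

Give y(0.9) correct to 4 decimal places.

0.8136

Euler: y_{n+1} = y_n + h·f(s_n, y_n).
s=0.000000, y=-1.000000: f=2.710000 → y ← -1.000000 + 0.45·2.710000 = 0.219500
s=0.450000, y=0.219500: f=1.320265 → y ← 0.219500 + 0.45·1.320265 = 0.813619
y(0.9) ≈ 0.8136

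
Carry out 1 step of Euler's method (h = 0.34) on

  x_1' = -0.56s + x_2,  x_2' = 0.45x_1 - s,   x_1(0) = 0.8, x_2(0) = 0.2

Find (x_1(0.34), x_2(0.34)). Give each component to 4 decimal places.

0.8680, 0.3224

Euler on (x_1,x_2): x_1_{n+1} = x_1_n + h·x_1', x_2_{n+1} = x_2_n + h·x_2'.
0.000000: (0.800000, 0.200000); f=(0.200000, 0.360000) → (0.868000, 0.322400)
(x_1(0.34), x_2(0.34)) ≈ (0.8680, 0.3224)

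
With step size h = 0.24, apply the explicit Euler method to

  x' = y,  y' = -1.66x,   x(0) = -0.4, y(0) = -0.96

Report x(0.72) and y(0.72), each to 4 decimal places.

-0.9544, -0.2218

Euler on (x,y): x_{n+1} = x_n + h·x', y_{n+1} = y_n + h·y'.
0.000000: (-0.400000, -0.960000); f=(-0.960000, 0.664000) → (-0.630400, -0.800640)
0.240000: (-0.630400, -0.800640); f=(-0.800640, 1.046464) → (-0.822554, -0.549489)
0.480000: (-0.822554, -0.549489); f=(-0.549489, 1.365439) → (-0.954431, -0.221783)
(x(0.72), y(0.72)) ≈ (-0.9544, -0.2218)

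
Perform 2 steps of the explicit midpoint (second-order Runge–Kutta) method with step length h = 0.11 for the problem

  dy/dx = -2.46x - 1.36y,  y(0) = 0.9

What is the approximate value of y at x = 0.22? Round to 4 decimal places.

Midpoint: k1 = f(x_n, y_n); k2 = f(x_n + h/2, y_n + (h/2)·k1); y_{n+1} = y_n + h·k2.
x=0.000000, y=0.900000:
  k1 = f(0.000000, 0.900000) = -1.224000
  k2 = f(0.055000, 0.832680) = -1.267745
  y ← 0.900000 + 0.11·(-1.267745) = 0.760548
x=0.110000, y=0.760548:
  k1 = f(0.110000, 0.760548) = -1.304945
  k2 = f(0.165000, 0.688776) = -1.342635
  y ← 0.760548 + 0.11·(-1.342635) = 0.612858
y(0.22) ≈ 0.6129

0.6129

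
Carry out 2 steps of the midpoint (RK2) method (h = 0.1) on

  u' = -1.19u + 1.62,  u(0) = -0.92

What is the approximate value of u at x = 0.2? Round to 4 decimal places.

-0.4379

Midpoint: k1 = f(x_n, u_n); k2 = f(x_n + h/2, u_n + (h/2)·k1); u_{n+1} = u_n + h·k2.
x=0.000000, u=-0.920000:
  k1 = f(0.000000, -0.920000) = 2.714800
  k2 = f(0.050000, -0.784260) = 2.553269
  u ← -0.920000 + 0.1·2.553269 = -0.664673
x=0.100000, u=-0.664673:
  k1 = f(0.100000, -0.664673) = 2.410961
  k2 = f(0.150000, -0.544125) = 2.267509
  u ← -0.664673 + 0.1·2.267509 = -0.437922
u(0.2) ≈ -0.4379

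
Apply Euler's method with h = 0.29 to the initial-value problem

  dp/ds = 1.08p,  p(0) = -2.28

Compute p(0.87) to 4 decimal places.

-5.1633

Euler: p_{n+1} = p_n + h·f(s_n, p_n).
s=0.000000, p=-2.280000: f=-2.462400 → p ← -2.280000 + 0.29·(-2.462400) = -2.994096
s=0.290000, p=-2.994096: f=-3.233624 → p ← -2.994096 + 0.29·(-3.233624) = -3.931847
s=0.580000, p=-3.931847: f=-4.246395 → p ← -3.931847 + 0.29·(-4.246395) = -5.163301
p(0.87) ≈ -5.1633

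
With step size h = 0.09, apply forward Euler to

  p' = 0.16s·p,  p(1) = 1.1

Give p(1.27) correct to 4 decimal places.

1.1526

Euler: p_{n+1} = p_n + h·f(s_n, p_n).
s=1.000000, p=1.100000: f=0.176000 → p ← 1.100000 + 0.09·0.176000 = 1.115840
s=1.090000, p=1.115840: f=0.194602 → p ← 1.115840 + 0.09·0.194602 = 1.133354
s=1.180000, p=1.133354: f=0.213977 → p ← 1.133354 + 0.09·0.213977 = 1.152612
p(1.27) ≈ 1.1526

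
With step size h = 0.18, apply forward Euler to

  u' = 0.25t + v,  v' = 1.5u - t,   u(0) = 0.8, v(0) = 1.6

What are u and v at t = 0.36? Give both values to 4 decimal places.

Euler on (u,v): u_{n+1} = u_n + h·u', v_{n+1} = v_n + h·v'.
0.000000: (0.800000, 1.600000); f=(1.600000, 1.200000) → (1.088000, 1.816000)
0.180000: (1.088000, 1.816000); f=(1.861000, 1.452000) → (1.422980, 2.077360)
(u(0.36), v(0.36)) ≈ (1.4230, 2.0774)

1.4230, 2.0774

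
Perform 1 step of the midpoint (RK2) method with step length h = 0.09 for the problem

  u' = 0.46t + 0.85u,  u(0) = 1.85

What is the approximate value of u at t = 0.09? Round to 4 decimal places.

Midpoint: k1 = f(t_n, u_n); k2 = f(t_n + h/2, u_n + (h/2)·k1); u_{n+1} = u_n + h·k2.
t=0.000000, u=1.850000:
  k1 = f(0.000000, 1.850000) = 1.572500
  k2 = f(0.045000, 1.920763) = 1.653348
  u ← 1.850000 + 0.09·1.653348 = 1.998801
u(0.09) ≈ 1.9988

1.9988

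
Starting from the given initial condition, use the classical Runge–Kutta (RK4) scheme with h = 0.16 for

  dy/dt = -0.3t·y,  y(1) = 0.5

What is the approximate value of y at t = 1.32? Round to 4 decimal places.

0.4473

RK4: k1 = f(t_n, y_n); k2 = f(t_n + h/2, y_n + (h/2)·k1); k3 = f(t_n + h/2, y_n + (h/2)·k2); k4 = f(t_n + h, y_n + h·k3); y_{n+1} = y_n + (h/6)·(k1 + 2k2 + 2k3 + k4).
t=1.000000, y=0.500000:
  k1 = f(1.000000, 0.500000) = -0.150000
  k2 = f(1.080000, 0.488000) = -0.158112
  k3 = f(1.080000, 0.487351) = -0.157902
  k4 = f(1.160000, 0.474736) = -0.165208
  y ← 0.500000 + (0.16/6)·(k1 + 2k2 + 2k3 + k4) = 0.474740
t=1.160000, y=0.474740:
  k1 = f(1.160000, 0.474740) = -0.165210
  k2 = f(1.240000, 0.461524) = -0.171687
  k3 = f(1.240000, 0.461005) = -0.171494
  k4 = f(1.320000, 0.447301) = -0.177131
  y ← 0.474740 + (0.16/6)·(k1 + 2k2 + 2k3 + k4) = 0.447308
y(1.32) ≈ 0.4473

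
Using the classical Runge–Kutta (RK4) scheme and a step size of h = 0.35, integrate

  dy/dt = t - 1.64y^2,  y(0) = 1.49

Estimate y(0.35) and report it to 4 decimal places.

RK4: k1 = f(t_n, y_n); k2 = f(t_n + h/2, y_n + (h/2)·k1); k3 = f(t_n + h/2, y_n + (h/2)·k2); k4 = f(t_n + h, y_n + h·k3); y_{n+1} = y_n + (h/6)·(k1 + 2k2 + 2k3 + k4).
t=0.000000, y=1.490000:
  k1 = f(0.000000, 1.490000) = -3.640964
  k2 = f(0.175000, 0.852831) = -1.017807
  k3 = f(0.175000, 1.311884) = -2.647504
  k4 = f(0.350000, 0.563374) = -0.170519
  y ← 1.490000 + (0.35/6)·(k1 + 2k2 + 2k3 + k4) = 0.840044
y(0.35) ≈ 0.8400

0.8400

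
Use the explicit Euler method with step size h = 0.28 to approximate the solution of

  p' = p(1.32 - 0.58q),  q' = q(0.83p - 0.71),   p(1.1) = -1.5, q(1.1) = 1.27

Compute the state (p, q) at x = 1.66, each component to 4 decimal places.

-2.2271, 0.2274

Euler on (p,q): p_{n+1} = p_n + h·p', q_{n+1} = q_n + h·q'.
1.100000: (-1.500000, 1.270000); f=(-0.875100, -2.482850) → (-1.745028, 0.574802)
1.380000: (-1.745028, 0.574802); f=(-1.721671, -1.240637) → (-2.227096, 0.227424)
(p(1.66), q(1.66)) ≈ (-2.2271, 0.2274)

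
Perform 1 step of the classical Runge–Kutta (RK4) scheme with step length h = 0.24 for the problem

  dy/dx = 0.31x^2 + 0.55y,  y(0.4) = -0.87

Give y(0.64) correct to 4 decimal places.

RK4: k1 = f(x_n, y_n); k2 = f(x_n + h/2, y_n + (h/2)·k1); k3 = f(x_n + h/2, y_n + (h/2)·k2); k4 = f(x_n + h, y_n + h·k3); y_{n+1} = y_n + (h/6)·(k1 + 2k2 + 2k3 + k4).
x=0.400000, y=-0.870000:
  k1 = f(0.400000, -0.870000) = -0.428900
  k2 = f(0.520000, -0.921468) = -0.422983
  k3 = f(0.520000, -0.920758) = -0.422593
  k4 = f(0.640000, -0.971422) = -0.407306
  y ← -0.870000 + (0.24/6)·(k1 + 2k2 + 2k3 + k4) = -0.971094
y(0.64) ≈ -0.9711

-0.9711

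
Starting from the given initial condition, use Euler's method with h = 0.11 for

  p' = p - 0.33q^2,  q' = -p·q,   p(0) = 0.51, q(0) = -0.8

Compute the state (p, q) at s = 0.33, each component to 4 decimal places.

0.6276, -0.6646

Euler on (p,q): p_{n+1} = p_n + h·p', q_{n+1} = q_n + h·q'.
0.000000: (0.510000, -0.800000); f=(0.298800, 0.408000) → (0.542868, -0.755120)
0.110000: (0.542868, -0.755120); f=(0.354700, 0.409930) → (0.581885, -0.710028)
0.220000: (0.581885, -0.710028); f=(0.415519, 0.413154) → (0.627592, -0.664581)
(p(0.33), q(0.33)) ≈ (0.6276, -0.6646)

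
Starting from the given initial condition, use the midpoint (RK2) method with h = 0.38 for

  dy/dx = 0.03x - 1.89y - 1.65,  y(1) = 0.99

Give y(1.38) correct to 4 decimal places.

0.1419

Midpoint: k1 = f(x_n, y_n); k2 = f(x_n + h/2, y_n + (h/2)·k1); y_{n+1} = y_n + h·k2.
x=1.000000, y=0.990000:
  k1 = f(1.000000, 0.990000) = -3.491100
  k2 = f(1.190000, 0.326691) = -2.231746
  y ← 0.990000 + 0.38·(-2.231746) = 0.141937
y(1.38) ≈ 0.1419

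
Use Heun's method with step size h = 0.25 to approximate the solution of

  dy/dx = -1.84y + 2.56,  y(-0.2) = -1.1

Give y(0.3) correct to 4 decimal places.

Heun: k1 = f(x_n, y_n); k2 = f(x_n + h, y_n + h·k1); y_{n+1} = y_n + (h/2)·(k1 + k2).
x=-0.200000, y=-1.100000:
  k1 = f(-0.200000, -1.100000) = 4.584000
  k2 = f(0.050000, 0.046000) = 2.475360
  y ← -1.100000 + (0.25/2)·(4.584000 + 2.475360) = -0.217580
x=0.050000, y=-0.217580:
  k1 = f(0.050000, -0.217580) = 2.960347
  k2 = f(0.300000, 0.522507) = 1.598587
  y ← -0.217580 + (0.25/2)·(2.960347 + 1.598587) = 0.352287
y(0.3) ≈ 0.3523

0.3523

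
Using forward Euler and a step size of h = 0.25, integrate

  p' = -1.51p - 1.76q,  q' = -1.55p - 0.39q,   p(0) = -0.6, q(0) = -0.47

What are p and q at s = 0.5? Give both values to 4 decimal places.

Euler on (p,q): p_{n+1} = p_n + h·p', q_{n+1} = q_n + h·q'.
0.000000: (-0.600000, -0.470000); f=(1.733200, 1.113300) → (-0.166700, -0.191675)
0.250000: (-0.166700, -0.191675); f=(0.589065, 0.333138) → (-0.019434, -0.108390)
(p(0.5), q(0.5)) ≈ (-0.0194, -0.1084)

-0.0194, -0.1084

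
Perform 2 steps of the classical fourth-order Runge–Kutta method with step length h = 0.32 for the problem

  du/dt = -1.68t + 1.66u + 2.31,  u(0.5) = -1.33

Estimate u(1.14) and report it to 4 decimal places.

-2.6767

RK4: k1 = f(t_n, u_n); k2 = f(t_n + h/2, u_n + (h/2)·k1); k3 = f(t_n + h/2, u_n + (h/2)·k2); k4 = f(t_n + h, u_n + h·k3); u_{n+1} = u_n + (h/6)·(k1 + 2k2 + 2k3 + k4).
t=0.500000, u=-1.330000:
  k1 = f(0.500000, -1.330000) = -0.737800
  k2 = f(0.660000, -1.448048) = -1.202560
  k3 = f(0.660000, -1.522410) = -1.326000
  k4 = f(0.820000, -1.754320) = -1.979771
  u ← -1.330000 + (0.32/6)·(k1 + 2k2 + 2k3 + k4) = -1.744650
t=0.820000, u=-1.744650:
  k1 = f(0.820000, -1.744650) = -1.963719
  k2 = f(0.980000, -2.058845) = -2.754083
  k3 = f(0.980000, -2.185303) = -2.964004
  k4 = f(1.140000, -2.693131) = -4.075798
  u ← -1.744650 + (0.32/6)·(k1 + 2k2 + 2k3 + k4) = -2.676687
u(1.14) ≈ -2.6767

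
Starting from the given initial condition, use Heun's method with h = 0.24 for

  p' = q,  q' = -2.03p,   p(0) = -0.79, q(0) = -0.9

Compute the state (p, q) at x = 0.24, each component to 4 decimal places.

-0.9598, -0.4625

Heun on (p,q): k1 = f(x_n, state_n); k2 = f(x_n + h, state_n + h·k1); state_{n+1} = state_n + (h/2)·(k1 + k2).
0.000000: (-0.790000, -0.900000)
  k1 = (-0.900000, 1.603700)
  predictor → (-1.006000, -0.515112)
  k2 = (-0.515112, 2.042180)
  → (-0.959813, -0.462494)
(p(0.24), q(0.24)) ≈ (-0.9598, -0.4625)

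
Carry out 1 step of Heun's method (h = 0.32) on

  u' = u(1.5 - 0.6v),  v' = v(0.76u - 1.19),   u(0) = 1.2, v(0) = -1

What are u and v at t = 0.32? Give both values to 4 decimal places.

2.2602, -1.0043

Heun on (u,v): k1 = f(t_n, state_n); k2 = f(t_n + h, state_n + h·k1); state_{n+1} = state_n + (h/2)·(k1 + k2).
0.000000: (1.200000, -1.000000)
  k1 = (2.520000, 0.278000)
  predictor → (2.006400, -0.911040)
  k2 = (4.106346, -0.305074)
  → (2.260215, -1.004332)
(u(0.32), v(0.32)) ≈ (2.2602, -1.0043)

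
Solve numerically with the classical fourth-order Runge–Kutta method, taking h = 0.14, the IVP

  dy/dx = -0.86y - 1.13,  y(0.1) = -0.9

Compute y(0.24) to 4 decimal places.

RK4: k1 = f(x_n, y_n); k2 = f(x_n + h/2, y_n + (h/2)·k1); k3 = f(x_n + h/2, y_n + (h/2)·k2); k4 = f(x_n + h, y_n + h·k3); y_{n+1} = y_n + (h/6)·(k1 + 2k2 + 2k3 + k4).
x=0.100000, y=-0.900000:
  k1 = f(0.100000, -0.900000) = -0.356000
  k2 = f(0.170000, -0.924920) = -0.334569
  k3 = f(0.170000, -0.923420) = -0.335859
  k4 = f(0.240000, -0.947020) = -0.315563
  y ← -0.900000 + (0.14/6)·(k1 + 2k2 + 2k3 + k4) = -0.946956
y(0.24) ≈ -0.9470

-0.9470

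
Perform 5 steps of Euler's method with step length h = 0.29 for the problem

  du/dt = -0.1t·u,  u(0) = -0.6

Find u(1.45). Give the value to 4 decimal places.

-0.5510

Euler: u_{n+1} = u_n + h·f(t_n, u_n).
t=0.000000, u=-0.600000: f=0.000000 → u ← -0.600000 + 0.29·0.000000 = -0.600000
t=0.290000, u=-0.600000: f=0.017400 → u ← -0.600000 + 0.29·0.017400 = -0.594954
t=0.580000, u=-0.594954: f=0.034507 → u ← -0.594954 + 0.29·0.034507 = -0.584947
t=0.870000, u=-0.584947: f=0.050890 → u ← -0.584947 + 0.29·0.050890 = -0.570189
t=1.160000, u=-0.570189: f=0.066142 → u ← -0.570189 + 0.29·0.066142 = -0.551008
u(1.45) ≈ -0.5510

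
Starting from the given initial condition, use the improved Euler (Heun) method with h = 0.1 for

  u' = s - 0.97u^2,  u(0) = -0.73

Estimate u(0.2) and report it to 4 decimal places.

-0.8284

Heun: k1 = f(s_n, u_n); k2 = f(s_n + h, u_n + h·k1); u_{n+1} = u_n + (h/2)·(k1 + k2).
s=0.000000, u=-0.730000:
  k1 = f(0.000000, -0.730000) = -0.516913
  k2 = f(0.100000, -0.781691) = -0.492710
  u ← -0.730000 + (0.1/2)·(-0.516913 + (-0.492710)) = -0.780481
s=0.100000, u=-0.780481:
  k1 = f(0.100000, -0.780481) = -0.490876
  k2 = f(0.200000, -0.829569) = -0.467539
  u ← -0.780481 + (0.1/2)·(-0.490876 + (-0.467539)) = -0.828402
u(0.2) ≈ -0.8284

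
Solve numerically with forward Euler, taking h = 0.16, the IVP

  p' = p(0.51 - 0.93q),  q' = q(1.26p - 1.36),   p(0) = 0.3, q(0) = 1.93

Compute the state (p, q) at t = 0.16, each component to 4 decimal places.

0.2383, 1.6268

Euler on (p,q): p_{n+1} = p_n + h·p', q_{n+1} = q_n + h·q'.
0.000000: (0.300000, 1.930000); f=(-0.385470, -1.895260) → (0.238325, 1.626758)
(p(0.16), q(0.16)) ≈ (0.2383, 1.6268)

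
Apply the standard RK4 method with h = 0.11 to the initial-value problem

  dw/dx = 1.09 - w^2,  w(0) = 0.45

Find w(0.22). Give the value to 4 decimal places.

RK4: k1 = f(x_n, w_n); k2 = f(x_n + h/2, w_n + (h/2)·k1); k3 = f(x_n + h/2, w_n + (h/2)·k2); k4 = f(x_n + h, w_n + h·k3); w_{n+1} = w_n + (h/6)·(k1 + 2k2 + 2k3 + k4).
x=0.000000, w=0.450000:
  k1 = f(0.000000, 0.450000) = 0.887500
  k2 = f(0.055000, 0.498812) = 0.841186
  k3 = f(0.055000, 0.496265) = 0.843721
  k4 = f(0.110000, 0.542809) = 0.795358
  w ← 0.450000 + (0.11/6)·(k1 + 2k2 + 2k3 + k4) = 0.542632
x=0.110000, w=0.542632:
  k1 = f(0.110000, 0.542632) = 0.795550
  k2 = f(0.165000, 0.586388) = 0.746150
  k3 = f(0.165000, 0.583671) = 0.749329
  k4 = f(0.220000, 0.625058) = 0.699302
  w ← 0.542632 + (0.11/6)·(k1 + 2k2 + 2k3 + k4) = 0.624872
w(0.22) ≈ 0.6249

0.6249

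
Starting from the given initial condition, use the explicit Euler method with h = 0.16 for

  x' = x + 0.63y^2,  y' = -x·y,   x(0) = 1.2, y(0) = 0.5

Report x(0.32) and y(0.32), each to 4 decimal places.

Euler on (x,y): x_{n+1} = x_n + h·x', y_{n+1} = y_n + h·y'.
0.000000: (1.200000, 0.500000); f=(1.357500, -0.600000) → (1.417200, 0.404000)
0.160000: (1.417200, 0.404000); f=(1.520026, -0.572549) → (1.660404, 0.312392)
(x(0.32), y(0.32)) ≈ (1.6604, 0.3124)

1.6604, 0.3124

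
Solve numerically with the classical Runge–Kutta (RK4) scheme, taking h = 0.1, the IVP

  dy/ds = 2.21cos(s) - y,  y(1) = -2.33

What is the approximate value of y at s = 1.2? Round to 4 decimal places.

RK4: k1 = f(s_n, y_n); k2 = f(s_n + h/2, y_n + (h/2)·k1); k3 = f(s_n + h/2, y_n + (h/2)·k2); k4 = f(s_n + h, y_n + h·k3); y_{n+1} = y_n + (h/6)·(k1 + 2k2 + 2k3 + k4).
s=1.000000, y=-2.330000:
  k1 = f(1.000000, -2.330000) = 3.524068
  k2 = f(1.050000, -2.153797) = 3.253429
  k3 = f(1.050000, -2.167329) = 3.266961
  k4 = f(1.100000, -2.003304) = 3.005751
  y ← -2.330000 + (0.1/6)·(k1 + 2k2 + 2k3 + k4) = -2.003823
s=1.100000, y=-2.003823:
  k1 = f(1.100000, -2.003823) = 3.006271
  k2 = f(1.150000, -1.853510) = 2.756267
  k3 = f(1.150000, -1.866010) = 2.768767
  k4 = f(1.200000, -1.726947) = 2.527757
  y ← -2.003823 + (0.1/6)·(k1 + 2k2 + 2k3 + k4) = -1.727422
y(1.2) ≈ -1.7274

-1.7274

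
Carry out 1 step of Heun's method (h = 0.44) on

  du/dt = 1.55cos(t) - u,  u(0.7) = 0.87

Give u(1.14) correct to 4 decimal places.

Heun: k1 = f(t_n, u_n); k2 = f(t_n + h, u_n + h·k1); u_{n+1} = u_n + (h/2)·(k1 + k2).
t=0.700000, u=0.870000:
  k1 = f(0.700000, 0.870000) = 0.315505
  k2 = f(1.140000, 1.008822) = -0.361551
  u ← 0.870000 + (0.44/2)·(0.315505 + (-0.361551)) = 0.859870
u(1.14) ≈ 0.8599

0.8599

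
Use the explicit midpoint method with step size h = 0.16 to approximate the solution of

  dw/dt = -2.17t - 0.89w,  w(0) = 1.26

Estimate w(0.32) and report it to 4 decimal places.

Midpoint: k1 = f(t_n, w_n); k2 = f(t_n + h/2, w_n + (h/2)·k1); w_{n+1} = w_n + h·k2.
t=0.000000, w=1.260000:
  k1 = f(0.000000, 1.260000) = -1.121400
  k2 = f(0.080000, 1.170288) = -1.215156
  w ← 1.260000 + 0.16·(-1.215156) = 1.065575
t=0.160000, w=1.065575:
  k1 = f(0.160000, 1.065575) = -1.295562
  k2 = f(0.240000, 0.961930) = -1.376918
  w ← 1.065575 + 0.16·(-1.376918) = 0.845268
w(0.32) ≈ 0.8453

0.8453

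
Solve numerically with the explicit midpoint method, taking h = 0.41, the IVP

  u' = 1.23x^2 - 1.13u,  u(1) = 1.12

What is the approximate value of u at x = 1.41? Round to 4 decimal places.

Midpoint: k1 = f(x_n, u_n); k2 = f(x_n + h/2, u_n + (h/2)·k1); u_{n+1} = u_n + h·k2.
x=1.000000, u=1.120000:
  k1 = f(1.000000, 1.120000) = -0.035600
  k2 = f(1.205000, 1.112702) = 0.528637
  u ← 1.120000 + 0.41·0.528637 = 1.336741
u(1.41) ≈ 1.3367

1.3367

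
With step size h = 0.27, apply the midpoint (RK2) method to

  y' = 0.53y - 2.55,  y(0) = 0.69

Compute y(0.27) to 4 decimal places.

0.0580

Midpoint: k1 = f(s_n, y_n); k2 = f(s_n + h/2, y_n + (h/2)·k1); y_{n+1} = y_n + h·k2.
s=0.000000, y=0.690000:
  k1 = f(0.000000, 0.690000) = -2.184300
  k2 = f(0.135000, 0.395119) = -2.340587
  y ← 0.690000 + 0.27·(-2.340587) = 0.058042
y(0.27) ≈ 0.0580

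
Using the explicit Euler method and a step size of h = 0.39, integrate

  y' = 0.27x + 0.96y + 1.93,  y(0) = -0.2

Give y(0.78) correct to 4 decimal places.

1.4505

Euler: y_{n+1} = y_n + h·f(x_n, y_n).
x=0.000000, y=-0.200000: f=1.738000 → y ← -0.200000 + 0.39·1.738000 = 0.477820
x=0.390000, y=0.477820: f=2.494007 → y ← 0.477820 + 0.39·2.494007 = 1.450483
y(0.78) ≈ 1.4505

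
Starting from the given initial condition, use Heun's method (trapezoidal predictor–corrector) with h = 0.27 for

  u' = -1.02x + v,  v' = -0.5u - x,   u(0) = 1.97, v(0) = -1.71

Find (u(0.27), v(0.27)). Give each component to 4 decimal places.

1.4352, -1.9812

Heun on (u,v): k1 = f(x_n, state_n); k2 = f(x_n + h, state_n + h·k1); state_{n+1} = state_n + (h/2)·(k1 + k2).
0.000000: (1.970000, -1.710000)
  k1 = (-1.710000, -0.985000)
  predictor → (1.508300, -1.975950)
  k2 = (-2.251350, -1.024150)
  → (1.435218, -1.981235)
(u(0.27), v(0.27)) ≈ (1.4352, -1.9812)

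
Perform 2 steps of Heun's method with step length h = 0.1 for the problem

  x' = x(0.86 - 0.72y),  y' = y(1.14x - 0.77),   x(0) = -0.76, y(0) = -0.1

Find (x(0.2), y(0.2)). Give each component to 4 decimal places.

-0.9135, -0.0710

Heun on (x,y): k1 = f(t_n, state_n); k2 = f(t_n + h, state_n + h·k1); state_{n+1} = state_n + (h/2)·(k1 + k2).
0.000000: (-0.760000, -0.100000)
  k1 = (-0.708320, 0.163640)
  predictor → (-0.830832, -0.083636)
  k2 = (-0.764546, 0.143615)
  → (-0.833643, -0.084637)
0.100000: (-0.833643, -0.084637)
  k1 = (-0.767734, 0.145606)
  predictor → (-0.910417, -0.070077)
  k2 = (-0.828894, 0.126690)
  → (-0.913475, -0.071022)
(x(0.2), y(0.2)) ≈ (-0.9135, -0.0710)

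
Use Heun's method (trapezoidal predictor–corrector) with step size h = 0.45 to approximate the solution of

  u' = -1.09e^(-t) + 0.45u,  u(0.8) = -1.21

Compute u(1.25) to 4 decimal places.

Heun: k1 = f(t_n, u_n); k2 = f(t_n + h, u_n + h·k1); u_{n+1} = u_n + (h/2)·(k1 + k2).
t=0.800000, u=-1.210000:
  k1 = f(0.800000, -1.210000) = -1.034269
  k2 = f(1.250000, -1.675421) = -1.066230
  u ← -1.210000 + (0.45/2)·(-1.034269 + (-1.066230)) = -1.682612
u(1.25) ≈ -1.6826

-1.6826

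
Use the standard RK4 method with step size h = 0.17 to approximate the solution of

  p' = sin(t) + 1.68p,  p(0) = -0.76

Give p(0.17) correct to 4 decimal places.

-0.9953

RK4: k1 = f(t_n, p_n); k2 = f(t_n + h/2, p_n + (h/2)·k1); k3 = f(t_n + h/2, p_n + (h/2)·k2); k4 = f(t_n + h, p_n + h·k3); p_{n+1} = p_n + (h/6)·(k1 + 2k2 + 2k3 + k4).
t=0.000000, p=-0.760000:
  k1 = f(0.000000, -0.760000) = -1.276800
  k2 = f(0.085000, -0.868528) = -1.374229
  k3 = f(0.085000, -0.876809) = -1.388142
  k4 = f(0.170000, -0.995984) = -1.504071
  p ← -0.760000 + (0.17/6)·(k1 + 2k2 + 2k3 + k4) = -0.995326
p(0.17) ≈ -0.9953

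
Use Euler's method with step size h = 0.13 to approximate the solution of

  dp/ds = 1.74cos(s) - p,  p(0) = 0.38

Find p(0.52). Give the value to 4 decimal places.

Euler: p_{n+1} = p_n + h·f(s_n, p_n).
s=0.000000, p=0.380000: f=1.360000 → p ← 0.380000 + 0.13·1.360000 = 0.556800
s=0.130000, p=0.556800: f=1.168518 → p ← 0.556800 + 0.13·1.168518 = 0.708707
s=0.260000, p=0.708707: f=0.972811 → p ← 0.708707 + 0.13·0.972811 = 0.835173
s=0.390000, p=0.835173: f=0.774169 → p ← 0.835173 + 0.13·0.774169 = 0.935815
p(0.52) ≈ 0.9358

0.9358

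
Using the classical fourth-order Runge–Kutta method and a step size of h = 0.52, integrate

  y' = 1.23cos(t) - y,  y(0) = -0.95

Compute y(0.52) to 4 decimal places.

RK4: k1 = f(t_n, y_n); k2 = f(t_n + h/2, y_n + (h/2)·k1); k3 = f(t_n + h/2, y_n + (h/2)·k2); k4 = f(t_n + h, y_n + h·k3); y_{n+1} = y_n + (h/6)·(k1 + 2k2 + 2k3 + k4).
t=0.000000, y=-0.950000:
  k1 = f(0.000000, -0.950000) = 2.180000
  k2 = f(0.260000, -0.383200) = 1.571860
  k3 = f(0.260000, -0.541316) = 1.729976
  k4 = f(0.520000, -0.050412) = 1.117830
  y ← -0.950000 + (0.52/6)·(k1 + 2k2 + 2k3 + k4) = -0.091870
y(0.52) ≈ -0.0919

-0.0919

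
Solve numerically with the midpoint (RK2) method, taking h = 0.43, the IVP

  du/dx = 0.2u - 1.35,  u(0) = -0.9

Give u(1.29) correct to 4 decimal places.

Midpoint: k1 = f(x_n, u_n); k2 = f(x_n + h/2, u_n + (h/2)·k1); u_{n+1} = u_n + h·k2.
x=0.000000, u=-0.900000:
  k1 = f(0.000000, -0.900000) = -1.530000
  k2 = f(0.215000, -1.228950) = -1.595790
  u ← -0.900000 + 0.43·(-1.595790) = -1.586190
x=0.430000, u=-1.586190:
  k1 = f(0.430000, -1.586190) = -1.667238
  k2 = f(0.645000, -1.944646) = -1.738929
  u ← -1.586190 + 0.43·(-1.738929) = -2.333929
x=0.860000, u=-2.333929:
  k1 = f(0.860000, -2.333929) = -1.816786
  k2 = f(1.075000, -2.724538) = -1.894908
  u ← -2.333929 + 0.43·(-1.894908) = -3.148740
u(1.29) ≈ -3.1487

-3.1487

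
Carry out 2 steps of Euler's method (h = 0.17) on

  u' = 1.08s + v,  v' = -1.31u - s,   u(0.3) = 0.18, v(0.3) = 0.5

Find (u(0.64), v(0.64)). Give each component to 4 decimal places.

Euler on (u,v): u_{n+1} = u_n + h·u', v_{n+1} = v_n + h·v'.
0.300000: (0.180000, 0.500000); f=(0.824000, -0.535800) → (0.320080, 0.408914)
0.470000: (0.320080, 0.408914); f=(0.916514, -0.889305) → (0.475887, 0.257732)
(u(0.64), v(0.64)) ≈ (0.4759, 0.2577)

0.4759, 0.2577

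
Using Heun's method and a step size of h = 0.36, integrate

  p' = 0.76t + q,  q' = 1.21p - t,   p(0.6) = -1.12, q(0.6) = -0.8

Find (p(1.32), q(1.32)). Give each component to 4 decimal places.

-1.7496, -2.6495

Heun on (p,q): k1 = f(t_n, state_n); k2 = f(t_n + h, state_n + h·k1); state_{n+1} = state_n + (h/2)·(k1 + k2).
0.600000: (-1.120000, -0.800000)
  k1 = (-0.344000, -1.955200)
  predictor → (-1.243840, -1.503872)
  k2 = (-0.774272, -2.465046)
  → (-1.321289, -1.595644)
0.960000: (-1.321289, -1.595644)
  k1 = (-0.866044, -2.558760)
  predictor → (-1.633065, -2.516798)
  k2 = (-1.513598, -3.296009)
  → (-1.749625, -2.649503)
(p(1.32), q(1.32)) ≈ (-1.7496, -2.6495)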